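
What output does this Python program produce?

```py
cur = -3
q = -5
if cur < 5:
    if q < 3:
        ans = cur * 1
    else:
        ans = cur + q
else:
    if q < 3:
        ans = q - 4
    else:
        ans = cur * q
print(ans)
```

cur=-3, q=-5
cur < 5 is True; q < 3 is True
→ ans = cur * 1 = -3

-3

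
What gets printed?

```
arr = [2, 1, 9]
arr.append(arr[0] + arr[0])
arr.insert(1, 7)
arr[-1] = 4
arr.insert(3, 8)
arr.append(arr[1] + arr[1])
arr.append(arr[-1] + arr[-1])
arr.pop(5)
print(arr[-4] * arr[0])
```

16

append arr[0]+arr[0] = 2+2 = 4 → [2, 1, 9, 4]
insert 7 at 1 → [2, 7, 1, 9, 4]
arr[-1] = 4 → [2, 7, 1, 9, 4]
insert 8 at 3 → [2, 7, 1, 8, 9, 4]
append arr[1]+arr[1] = 7+7 = 14 → [2, 7, 1, 8, 9, 4, 14]
append arr[-1]+arr[-1] = 14+14 = 28 → [2, 7, 1, 8, 9, 4, 14, 28]
pop(5) removes 4 → [2, 7, 1, 8, 9, 14, 28]
arr[-4]*arr[0] = 8*2 = 16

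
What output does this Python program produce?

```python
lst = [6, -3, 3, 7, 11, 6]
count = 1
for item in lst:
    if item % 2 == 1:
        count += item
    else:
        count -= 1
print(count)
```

item=6: not odd, count = 1-1 = 0
item=-3: odd, count = 0+(-3) = -3
item=3: odd, count = (-3)+3 = 0
item=7: odd, count = 0+7 = 7
item=11: odd, count = 7+11 = 18
item=6: not odd, count = 18-1 = 17

17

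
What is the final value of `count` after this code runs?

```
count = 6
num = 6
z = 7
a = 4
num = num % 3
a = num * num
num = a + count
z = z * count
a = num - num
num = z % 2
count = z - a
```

num = 6%3 = 0
a = 0*0 = 0
num = 0+6 = 6
z = 7*6 = 42
a = 6-6 = 0
num = 42%2 = 0
count = 42-0 = 42

42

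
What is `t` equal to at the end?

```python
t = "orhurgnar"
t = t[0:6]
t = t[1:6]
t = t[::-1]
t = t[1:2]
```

slice [0:6] → 'orhurg'
slice [1:6] → 'rhurg'
reverse → 'gruhr'
slice [1:2] → 'r'

'r'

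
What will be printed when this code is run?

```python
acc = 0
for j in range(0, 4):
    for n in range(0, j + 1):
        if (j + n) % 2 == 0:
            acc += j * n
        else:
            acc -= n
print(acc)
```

14

j=0,n=0: even sum, acc = 0+0 = 0
j=1,n=0: odd sum, acc = 0-0 = 0
j=1,n=1: even sum, acc = 0+1 = 1
j=2,n=0: even sum, acc = 1+0 = 1
j=2,n=1: odd sum, acc = 1-1 = 0
j=2,n=2: even sum, acc = 0+4 = 4
j=3,n=0: odd sum, acc = 4-0 = 4
j=3,n=1: even sum, acc = 4+3 = 7
j=3,n=2: odd sum, acc = 7-2 = 5
j=3,n=3: even sum, acc = 5+9 = 14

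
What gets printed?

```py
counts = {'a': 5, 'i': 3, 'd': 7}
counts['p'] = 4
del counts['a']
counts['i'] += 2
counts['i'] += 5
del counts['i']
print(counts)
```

{'d': 7, 'p': 4}

counts['p'] = 4 → {'a': 5, 'i': 3, 'd': 7, 'p': 4}
del 'a' → {'i': 3, 'd': 7, 'p': 4}
counts['i'] = 3+2 = 5 → {'i': 5, 'd': 7, 'p': 4}
counts['i'] = 5+5 = 10 → {'i': 10, 'd': 7, 'p': 4}
del 'i' → {'d': 7, 'p': 4}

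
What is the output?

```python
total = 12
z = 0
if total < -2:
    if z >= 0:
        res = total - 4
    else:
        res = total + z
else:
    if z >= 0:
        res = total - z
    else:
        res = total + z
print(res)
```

12

total=12, z=0
total < -2 is False; z >= 0 is True
→ res = total - z = 12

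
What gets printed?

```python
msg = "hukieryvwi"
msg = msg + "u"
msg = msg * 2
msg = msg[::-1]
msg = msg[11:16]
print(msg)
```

uiwvy

+ 'u' → 'hukieryvwiu'
repeat ×2 → 'hukieryvwiuhukieryvwiu'
reverse → 'uiwvyreikuhuiwvyreikuh'
slice [11:16] → 'uiwvy'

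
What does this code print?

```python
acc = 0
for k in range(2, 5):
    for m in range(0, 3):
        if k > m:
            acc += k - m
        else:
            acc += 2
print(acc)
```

20

k=2,m=0: 2>0, acc = 0+2 = 2
k=2,m=1: 2>1, acc = 2+1 = 3
k=2,m=2: not 2>2, acc = 3+2 = 5
k=3,m=0: 3>0, acc = 5+3 = 8
k=3,m=1: 3>1, acc = 8+2 = 10
k=3,m=2: 3>2, acc = 10+1 = 11
k=4,m=0: 4>0, acc = 11+4 = 15
k=4,m=1: 4>1, acc = 15+3 = 18
k=4,m=2: 4>2, acc = 18+2 = 20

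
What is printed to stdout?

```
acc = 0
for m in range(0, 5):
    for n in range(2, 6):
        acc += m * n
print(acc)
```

m=0,n=2: acc = 0+0 = 0
m=0,n=3: acc = 0+0 = 0
m=0,n=4: acc = 0+0 = 0
m=0,n=5: acc = 0+0 = 0
m=1,n=2: acc = 0+2 = 2
m=1,n=3: acc = 2+3 = 5
m=1,n=4: acc = 5+4 = 9
m=1,n=5: acc = 9+5 = 14
m=2,n=2: acc = 14+4 = 18
m=2,n=3: acc = 18+6 = 24
m=2,n=4: acc = 24+8 = 32
m=2,n=5: acc = 32+10 = 42
m=3,n=2: acc = 42+6 = 48
m=3,n=3: acc = 48+9 = 57
m=3,n=4: acc = 57+12 = 69
m=3,n=5: acc = 69+15 = 84
m=4,n=2: acc = 84+8 = 92
m=4,n=3: acc = 92+12 = 104
m=4,n=4: acc = 104+16 = 120
m=4,n=5: acc = 120+20 = 140

140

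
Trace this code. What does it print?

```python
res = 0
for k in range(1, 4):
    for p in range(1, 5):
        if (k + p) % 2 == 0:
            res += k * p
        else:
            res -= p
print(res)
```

k=1,p=1: even sum, res = 0+1 = 1
k=1,p=2: odd sum, res = 1-2 = -1
k=1,p=3: even sum, res = (-1)+3 = 2
k=1,p=4: odd sum, res = 2-4 = -2
k=2,p=1: odd sum, res = (-2)-1 = -3
k=2,p=2: even sum, res = (-3)+4 = 1
k=2,p=3: odd sum, res = 1-3 = -2
k=2,p=4: even sum, res = (-2)+8 = 6
k=3,p=1: even sum, res = 6+3 = 9
k=3,p=2: odd sum, res = 9-2 = 7
k=3,p=3: even sum, res = 7+9 = 16
k=3,p=4: odd sum, res = 16-4 = 12

12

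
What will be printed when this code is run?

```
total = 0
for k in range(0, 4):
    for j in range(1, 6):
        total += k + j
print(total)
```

k=0,j=1: total = 0+1 = 1
k=0,j=2: total = 1+2 = 3
k=0,j=3: total = 3+3 = 6
k=0,j=4: total = 6+4 = 10
k=0,j=5: total = 10+5 = 15
k=1,j=1: total = 15+2 = 17
k=1,j=2: total = 17+3 = 20
k=1,j=3: total = 20+4 = 24
k=1,j=4: total = 24+5 = 29
k=1,j=5: total = 29+6 = 35
k=2,j=1: total = 35+3 = 38
k=2,j=2: total = 38+4 = 42
k=2,j=3: total = 42+5 = 47
k=2,j=4: total = 47+6 = 53
k=2,j=5: total = 53+7 = 60
k=3,j=1: total = 60+4 = 64
k=3,j=2: total = 64+5 = 69
k=3,j=3: total = 69+6 = 75
k=3,j=4: total = 75+7 = 82
k=3,j=5: total = 82+8 = 90

90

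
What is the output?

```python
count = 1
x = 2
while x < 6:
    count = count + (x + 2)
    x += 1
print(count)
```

23

x=2: count = 1+4 = 5
x=3: count = 5+5 = 10
x=4: count = 10+6 = 16
x=5: count = 16+7 = 23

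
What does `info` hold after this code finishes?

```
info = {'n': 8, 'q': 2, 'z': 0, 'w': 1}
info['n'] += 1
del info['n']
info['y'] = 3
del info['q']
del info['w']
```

info['n'] = 8+1 = 9 → {'n': 9, 'q': 2, 'z': 0, 'w': 1}
del 'n' → {'q': 2, 'z': 0, 'w': 1}
info['y'] = 3 → {'q': 2, 'z': 0, 'w': 1, 'y': 3}
del 'q' → {'z': 0, 'w': 1, 'y': 3}
del 'w' → {'z': 0, 'y': 3}

{'z': 0, 'y': 3}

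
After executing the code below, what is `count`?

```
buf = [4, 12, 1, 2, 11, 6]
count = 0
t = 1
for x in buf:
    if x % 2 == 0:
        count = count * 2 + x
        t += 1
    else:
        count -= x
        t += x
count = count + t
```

x=4: even, count = 0*2+4 = 4; t=2
x=12: even, count = 4*2+12 = 20; t=3
x=1: not even, count = 20-1 = 19; t=4
x=2: even, count = 19*2+2 = 40; t=5
x=11: not even, count = 40-11 = 29; t=16
x=6: even, count = 29*2+6 = 64; t=17
count+t = 64+17 = 81

81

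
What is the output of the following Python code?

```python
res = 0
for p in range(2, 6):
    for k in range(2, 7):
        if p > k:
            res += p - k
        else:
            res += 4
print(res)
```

p=2,k=2: not 2>2, res = 0+4 = 4
p=2,k=3: not 2>3, res = 4+4 = 8
p=2,k=4: not 2>4, res = 8+4 = 12
p=2,k=5: not 2>5, res = 12+4 = 16
p=2,k=6: not 2>6, res = 16+4 = 20
p=3,k=2: 3>2, res = 20+1 = 21
p=3,k=3: not 3>3, res = 21+4 = 25
p=3,k=4: not 3>4, res = 25+4 = 29
p=3,k=5: not 3>5, res = 29+4 = 33
p=3,k=6: not 3>6, res = 33+4 = 37
p=4,k=2: 4>2, res = 37+2 = 39
p=4,k=3: 4>3, res = 39+1 = 40
p=4,k=4: not 4>4, res = 40+4 = 44
p=4,k=5: not 4>5, res = 44+4 = 48
p=4,k=6: not 4>6, res = 48+4 = 52
p=5,k=2: 5>2, res = 52+3 = 55
p=5,k=3: 5>3, res = 55+2 = 57
p=5,k=4: 5>4, res = 57+1 = 58
p=5,k=5: not 5>5, res = 58+4 = 62
p=5,k=6: not 5>6, res = 62+4 = 66

66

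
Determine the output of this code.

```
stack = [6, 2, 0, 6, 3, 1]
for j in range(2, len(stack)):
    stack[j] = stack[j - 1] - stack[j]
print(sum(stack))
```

-9

j=2: stack[2] = 2-0 = 2 → [6, 2, 2, 6, 3, 1]
j=3: stack[3] = 2-6 = -4 → [6, 2, 2, -4, 3, 1]
j=4: stack[4] = (-4)-3 = -7 → [6, 2, 2, -4, -7, 1]
j=5: stack[5] = (-7)-1 = -8 → [6, 2, 2, -4, -7, -8]
sum = -9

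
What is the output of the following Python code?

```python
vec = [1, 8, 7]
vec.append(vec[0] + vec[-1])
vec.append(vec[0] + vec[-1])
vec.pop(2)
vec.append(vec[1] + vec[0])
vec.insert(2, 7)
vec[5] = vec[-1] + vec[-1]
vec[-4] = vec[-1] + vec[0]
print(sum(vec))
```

append vec[0]+vec[-1] = 1+7 = 8 → [1, 8, 7, 8]
append vec[0]+vec[-1] = 1+8 = 9 → [1, 8, 7, 8, 9]
pop(2) removes 7 → [1, 8, 8, 9]
append vec[1]+vec[0] = 8+1 = 9 → [1, 8, 8, 9, 9]
insert 7 at 2 → [1, 8, 7, 8, 9, 9]
vec[5] = vec[-1]+vec[-1] = 9+9 = 18 → [1, 8, 7, 8, 9, 18]
vec[-4] = vec[-1]+vec[0] = 18+1 = 19 → [1, 8, 19, 8, 9, 18]
sum = 63

63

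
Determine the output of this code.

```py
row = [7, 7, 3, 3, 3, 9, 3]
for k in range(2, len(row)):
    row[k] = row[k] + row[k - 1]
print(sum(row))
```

k=2: row[2] = 3+7 = 10 → [7, 7, 10, 3, 3, 9, 3]
k=3: row[3] = 3+10 = 13 → [7, 7, 10, 13, 3, 9, 3]
k=4: row[4] = 3+13 = 16 → [7, 7, 10, 13, 16, 9, 3]
k=5: row[5] = 9+16 = 25 → [7, 7, 10, 13, 16, 25, 3]
k=6: row[6] = 3+25 = 28 → [7, 7, 10, 13, 16, 25, 28]
sum = 106

106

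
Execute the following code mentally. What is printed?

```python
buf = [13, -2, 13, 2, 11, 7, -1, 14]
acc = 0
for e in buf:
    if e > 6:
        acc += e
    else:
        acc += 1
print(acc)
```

e=13: >6, acc = 0+13 = 13
e=-2: not >6, acc = 13+1 = 14
e=13: >6, acc = 14+13 = 27
e=2: not >6, acc = 27+1 = 28
e=11: >6, acc = 28+11 = 39
e=7: >6, acc = 39+7 = 46
e=-1: not >6, acc = 46+1 = 47
e=14: >6, acc = 47+14 = 61

61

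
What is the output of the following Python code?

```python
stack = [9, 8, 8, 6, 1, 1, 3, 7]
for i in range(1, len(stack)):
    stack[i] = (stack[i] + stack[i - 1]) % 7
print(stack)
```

[9, 3, 4, 3, 4, 5, 1, 1]

i=1: stack[1] = (8+9)%7 = 3 → [9, 3, 8, 6, 1, 1, 3, 7]
i=2: stack[2] = (8+3)%7 = 4 → [9, 3, 4, 6, 1, 1, 3, 7]
i=3: stack[3] = (6+4)%7 = 3 → [9, 3, 4, 3, 1, 1, 3, 7]
i=4: stack[4] = (1+3)%7 = 4 → [9, 3, 4, 3, 4, 1, 3, 7]
i=5: stack[5] = (1+4)%7 = 5 → [9, 3, 4, 3, 4, 5, 3, 7]
i=6: stack[6] = (3+5)%7 = 1 → [9, 3, 4, 3, 4, 5, 1, 7]
i=7: stack[7] = (7+1)%7 = 1 → [9, 3, 4, 3, 4, 5, 1, 1]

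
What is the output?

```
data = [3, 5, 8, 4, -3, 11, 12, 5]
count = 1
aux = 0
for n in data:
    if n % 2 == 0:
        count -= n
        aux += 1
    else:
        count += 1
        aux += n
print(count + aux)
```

n=3: not even, count = 1+1 = 2; aux=3
n=5: not even, count = 2+1 = 3; aux=8
n=8: even, count = 3-8 = -5; aux=9
n=4: even, count = (-5)-4 = -9; aux=10
n=-3: not even, count = (-9)+1 = -8; aux=7
n=11: not even, count = (-8)+1 = -7; aux=18
n=12: even, count = (-7)-12 = -19; aux=19
n=5: not even, count = (-19)+1 = -18; aux=24
count+aux = (-18)+24 = 6

6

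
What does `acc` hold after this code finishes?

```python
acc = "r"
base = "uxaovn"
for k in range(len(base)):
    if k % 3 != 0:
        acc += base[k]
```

k=0: skip
k=1: add 'x' → 'rx'
k=2: add 'a' → 'rxa'
k=3: skip
k=4: add 'v' → 'rxav'
k=5: add 'n' → 'rxavn'

'rxavn'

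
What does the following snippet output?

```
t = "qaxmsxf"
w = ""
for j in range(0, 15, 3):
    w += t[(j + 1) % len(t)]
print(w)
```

asqmf

j=0: add t[1]='a' → 'a'
j=3: add t[4]='s' → 'as'
j=6: add t[0]='q' → 'asq'
j=9: add t[3]='m' → 'asqm'
j=12: add t[6]='f' → 'asqmf'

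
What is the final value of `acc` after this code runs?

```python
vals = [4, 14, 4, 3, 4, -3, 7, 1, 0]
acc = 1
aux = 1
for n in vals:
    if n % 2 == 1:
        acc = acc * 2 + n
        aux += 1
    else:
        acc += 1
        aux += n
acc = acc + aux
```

n=4: not odd, acc = 1+1 = 2; aux=5
n=14: not odd, acc = 2+1 = 3; aux=19
n=4: not odd, acc = 3+1 = 4; aux=23
n=3: odd, acc = 4*2+3 = 11; aux=24
n=4: not odd, acc = 11+1 = 12; aux=28
n=-3: odd, acc = 12*2+(-3) = 21; aux=29
n=7: odd, acc = 21*2+7 = 49; aux=30
n=1: odd, acc = 49*2+1 = 99; aux=31
n=0: not odd, acc = 99+1 = 100; aux=31
acc+aux = 100+31 = 131

131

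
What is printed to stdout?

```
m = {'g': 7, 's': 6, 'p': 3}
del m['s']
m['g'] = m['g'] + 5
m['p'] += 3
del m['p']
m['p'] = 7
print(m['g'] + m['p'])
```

19

del 's' → {'g': 7, 'p': 3}
m['g'] = m['g']+5 = 12 → {'g': 12, 'p': 3}
m['p'] = 3+3 = 6 → {'g': 12, 'p': 6}
del 'p' → {'g': 12}
m['p'] = 7 → {'g': 12, 'p': 7}
m['g']+m['p'] = 12+7 = 19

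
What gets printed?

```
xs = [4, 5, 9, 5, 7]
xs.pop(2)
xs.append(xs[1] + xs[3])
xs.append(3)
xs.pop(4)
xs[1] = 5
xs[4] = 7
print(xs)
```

pop(2) removes 9 → [4, 5, 5, 7]
append xs[1]+xs[3] = 5+7 = 12 → [4, 5, 5, 7, 12]
append 3 → [4, 5, 5, 7, 12, 3]
pop(4) removes 12 → [4, 5, 5, 7, 3]
xs[1] = 5 → [4, 5, 5, 7, 3]
xs[4] = 7 → [4, 5, 5, 7, 7]

[4, 5, 5, 7, 7]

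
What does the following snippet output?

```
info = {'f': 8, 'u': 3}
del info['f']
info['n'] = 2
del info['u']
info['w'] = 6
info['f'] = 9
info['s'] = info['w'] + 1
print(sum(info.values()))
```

del 'f' → {'u': 3}
info['n'] = 2 → {'u': 3, 'n': 2}
del 'u' → {'n': 2}
info['w'] = 6 → {'n': 2, 'w': 6}
info['f'] = 9 → {'n': 2, 'w': 6, 'f': 9}
info['s'] = info['w']+1 = 7 → {'n': 2, 'w': 6, 'f': 9, 's': 7}
sum of values = 24

24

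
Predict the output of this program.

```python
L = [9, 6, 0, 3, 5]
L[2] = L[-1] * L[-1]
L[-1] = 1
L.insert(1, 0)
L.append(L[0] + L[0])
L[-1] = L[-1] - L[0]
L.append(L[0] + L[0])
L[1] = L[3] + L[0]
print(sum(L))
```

L[2] = L[-1]*L[-1] = 5*5 = 25 → [9, 6, 25, 3, 5]
L[-1] = 1 → [9, 6, 25, 3, 1]
insert 0 at 1 → [9, 0, 6, 25, 3, 1]
append L[0]+L[0] = 9+9 = 18 → [9, 0, 6, 25, 3, 1, 18]
L[-1] = L[-1]-L[0] = 18-9 = 9 → [9, 0, 6, 25, 3, 1, 9]
append L[0]+L[0] = 9+9 = 18 → [9, 0, 6, 25, 3, 1, 9, 18]
L[1] = L[3]+L[0] = 25+9 = 34 → [9, 34, 6, 25, 3, 1, 9, 18]
sum = 105

105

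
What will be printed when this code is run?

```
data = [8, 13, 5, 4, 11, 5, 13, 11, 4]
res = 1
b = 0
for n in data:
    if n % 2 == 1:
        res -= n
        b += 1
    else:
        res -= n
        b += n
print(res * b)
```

n=8: not odd, res = 1-8 = -7; b=8
n=13: odd, res = (-7)-13 = -20; b=9
n=5: odd, res = (-20)-5 = -25; b=10
n=4: not odd, res = (-25)-4 = -29; b=14
n=11: odd, res = (-29)-11 = -40; b=15
n=5: odd, res = (-40)-5 = -45; b=16
n=13: odd, res = (-45)-13 = -58; b=17
n=11: odd, res = (-58)-11 = -69; b=18
n=4: not odd, res = (-69)-4 = -73; b=22
res*b = (-73)*22 = -1606

-1606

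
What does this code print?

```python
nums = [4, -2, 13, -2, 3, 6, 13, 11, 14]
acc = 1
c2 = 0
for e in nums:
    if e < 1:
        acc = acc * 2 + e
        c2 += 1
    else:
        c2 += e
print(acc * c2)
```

-132

e=4: not <1; c2=4
e=-2: <1, acc = 1*2+(-2) = 0; c2=5
e=13: not <1; c2=18
e=-2: <1, acc = 0*2+(-2) = -2; c2=19
e=3: not <1; c2=22
e=6: not <1; c2=28
e=13: not <1; c2=41
e=11: not <1; c2=52
e=14: not <1; c2=66
acc*c2 = (-2)*66 = -132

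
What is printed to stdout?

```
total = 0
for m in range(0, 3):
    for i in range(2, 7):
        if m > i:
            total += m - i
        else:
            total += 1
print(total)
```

m=0,i=2: not 0>2, total = 0+1 = 1
m=0,i=3: not 0>3, total = 1+1 = 2
m=0,i=4: not 0>4, total = 2+1 = 3
m=0,i=5: not 0>5, total = 3+1 = 4
m=0,i=6: not 0>6, total = 4+1 = 5
m=1,i=2: not 1>2, total = 5+1 = 6
m=1,i=3: not 1>3, total = 6+1 = 7
m=1,i=4: not 1>4, total = 7+1 = 8
m=1,i=5: not 1>5, total = 8+1 = 9
m=1,i=6: not 1>6, total = 9+1 = 10
m=2,i=2: not 2>2, total = 10+1 = 11
m=2,i=3: not 2>3, total = 11+1 = 12
m=2,i=4: not 2>4, total = 12+1 = 13
m=2,i=5: not 2>5, total = 13+1 = 14
m=2,i=6: not 2>6, total = 14+1 = 15

15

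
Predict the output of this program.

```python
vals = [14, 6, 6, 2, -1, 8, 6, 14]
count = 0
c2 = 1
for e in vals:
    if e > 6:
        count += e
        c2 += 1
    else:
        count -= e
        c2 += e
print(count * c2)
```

391

e=14: >6, count = 0+14 = 14; c2=2
e=6: not >6, count = 14-6 = 8; c2=8
e=6: not >6, count = 8-6 = 2; c2=14
e=2: not >6, count = 2-2 = 0; c2=16
e=-1: not >6, count = 0-(-1) = 1; c2=15
e=8: >6, count = 1+8 = 9; c2=16
e=6: not >6, count = 9-6 = 3; c2=22
e=14: >6, count = 3+14 = 17; c2=23
count*c2 = 17*23 = 391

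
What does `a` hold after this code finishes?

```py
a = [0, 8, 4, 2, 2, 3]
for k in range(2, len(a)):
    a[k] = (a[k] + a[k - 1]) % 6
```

[0, 8, 0, 2, 4, 1]

k=2: a[2] = (4+8)%6 = 0 → [0, 8, 0, 2, 2, 3]
k=3: a[3] = (2+0)%6 = 2 → [0, 8, 0, 2, 2, 3]
k=4: a[4] = (2+2)%6 = 4 → [0, 8, 0, 2, 4, 3]
k=5: a[5] = (3+4)%6 = 1 → [0, 8, 0, 2, 4, 1]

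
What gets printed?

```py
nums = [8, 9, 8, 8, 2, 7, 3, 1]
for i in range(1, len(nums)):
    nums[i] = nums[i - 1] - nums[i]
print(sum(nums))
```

-123

i=1: nums[1] = 8-9 = -1 → [8, -1, 8, 8, 2, 7, 3, 1]
i=2: nums[2] = (-1)-8 = -9 → [8, -1, -9, 8, 2, 7, 3, 1]
i=3: nums[3] = (-9)-8 = -17 → [8, -1, -9, -17, 2, 7, 3, 1]
i=4: nums[4] = (-17)-2 = -19 → [8, -1, -9, -17, -19, 7, 3, 1]
i=5: nums[5] = (-19)-7 = -26 → [8, -1, -9, -17, -19, -26, 3, 1]
i=6: nums[6] = (-26)-3 = -29 → [8, -1, -9, -17, -19, -26, -29, 1]
i=7: nums[7] = (-29)-1 = -30 → [8, -1, -9, -17, -19, -26, -29, -30]
sum = -123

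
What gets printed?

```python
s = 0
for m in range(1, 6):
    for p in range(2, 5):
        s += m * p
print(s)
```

m=1,p=2: s = 0+2 = 2
m=1,p=3: s = 2+3 = 5
m=1,p=4: s = 5+4 = 9
m=2,p=2: s = 9+4 = 13
m=2,p=3: s = 13+6 = 19
m=2,p=4: s = 19+8 = 27
m=3,p=2: s = 27+6 = 33
m=3,p=3: s = 33+9 = 42
m=3,p=4: s = 42+12 = 54
m=4,p=2: s = 54+8 = 62
m=4,p=3: s = 62+12 = 74
m=4,p=4: s = 74+16 = 90
m=5,p=2: s = 90+10 = 100
m=5,p=3: s = 100+15 = 115
m=5,p=4: s = 115+20 = 135

135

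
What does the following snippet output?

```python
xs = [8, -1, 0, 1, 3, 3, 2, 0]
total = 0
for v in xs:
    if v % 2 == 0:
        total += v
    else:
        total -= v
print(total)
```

v=8: even, total = 0+8 = 8
v=-1: not even, total = 8-(-1) = 9
v=0: even, total = 9+0 = 9
v=1: not even, total = 9-1 = 8
v=3: not even, total = 8-3 = 5
v=3: not even, total = 5-3 = 2
v=2: even, total = 2+2 = 4
v=0: even, total = 4+0 = 4

4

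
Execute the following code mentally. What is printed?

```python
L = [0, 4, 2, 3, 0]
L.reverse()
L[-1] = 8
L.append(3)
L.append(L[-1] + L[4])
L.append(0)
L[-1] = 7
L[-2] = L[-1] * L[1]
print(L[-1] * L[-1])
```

reverse → [0, 3, 2, 4, 0]
L[-1] = 8 → [0, 3, 2, 4, 8]
append 3 → [0, 3, 2, 4, 8, 3]
append L[-1]+L[4] = 3+8 = 11 → [0, 3, 2, 4, 8, 3, 11]
append 0 → [0, 3, 2, 4, 8, 3, 11, 0]
L[-1] = 7 → [0, 3, 2, 4, 8, 3, 11, 7]
L[-2] = L[-1]*L[1] = 7*3 = 21 → [0, 3, 2, 4, 8, 3, 21, 7]
L[-1]*L[-1] = 7*7 = 49

49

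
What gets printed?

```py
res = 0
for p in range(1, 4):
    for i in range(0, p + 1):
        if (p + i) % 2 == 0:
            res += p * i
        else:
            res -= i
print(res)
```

p=1,i=0: odd sum, res = 0-0 = 0
p=1,i=1: even sum, res = 0+1 = 1
p=2,i=0: even sum, res = 1+0 = 1
p=2,i=1: odd sum, res = 1-1 = 0
p=2,i=2: even sum, res = 0+4 = 4
p=3,i=0: odd sum, res = 4-0 = 4
p=3,i=1: even sum, res = 4+3 = 7
p=3,i=2: odd sum, res = 7-2 = 5
p=3,i=3: even sum, res = 5+9 = 14

14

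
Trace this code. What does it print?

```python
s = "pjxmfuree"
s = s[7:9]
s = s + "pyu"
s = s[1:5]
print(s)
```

slice [7:9] → 'ee'
+ 'pyu' → 'eepyu'
slice [1:5] → 'epyu'

epyu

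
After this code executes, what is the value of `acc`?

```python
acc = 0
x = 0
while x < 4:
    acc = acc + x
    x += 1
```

x=0: acc = 0+0 = 0
x=1: acc = 0+1 = 1
x=2: acc = 1+2 = 3
x=3: acc = 3+3 = 6

6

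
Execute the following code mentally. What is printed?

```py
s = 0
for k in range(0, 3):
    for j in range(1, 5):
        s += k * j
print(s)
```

k=0,j=1: s = 0+0 = 0
k=0,j=2: s = 0+0 = 0
k=0,j=3: s = 0+0 = 0
k=0,j=4: s = 0+0 = 0
k=1,j=1: s = 0+1 = 1
k=1,j=2: s = 1+2 = 3
k=1,j=3: s = 3+3 = 6
k=1,j=4: s = 6+4 = 10
k=2,j=1: s = 10+2 = 12
k=2,j=2: s = 12+4 = 16
k=2,j=3: s = 16+6 = 22
k=2,j=4: s = 22+8 = 30

30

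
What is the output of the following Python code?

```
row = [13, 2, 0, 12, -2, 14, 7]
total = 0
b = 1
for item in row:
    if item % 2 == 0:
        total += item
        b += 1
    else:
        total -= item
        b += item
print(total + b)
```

32

item=13: not even, total = 0-13 = -13; b=14
item=2: even, total = (-13)+2 = -11; b=15
item=0: even, total = (-11)+0 = -11; b=16
item=12: even, total = (-11)+12 = 1; b=17
item=-2: even, total = 1+(-2) = -1; b=18
item=14: even, total = (-1)+14 = 13; b=19
item=7: not even, total = 13-7 = 6; b=26
total+b = 6+26 = 32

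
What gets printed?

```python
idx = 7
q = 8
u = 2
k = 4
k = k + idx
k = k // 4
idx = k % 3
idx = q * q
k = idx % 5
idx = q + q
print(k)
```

k = 4+7 = 11
k = 11//4 = 2
idx = 2%3 = 2
idx = 8*8 = 64
k = 64%5 = 4
idx = 8+8 = 16

4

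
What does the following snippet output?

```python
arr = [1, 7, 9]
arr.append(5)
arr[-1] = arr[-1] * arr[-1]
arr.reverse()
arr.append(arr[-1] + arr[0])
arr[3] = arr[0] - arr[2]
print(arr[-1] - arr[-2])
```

8

append 5 → [1, 7, 9, 5]
arr[-1] = arr[-1]*arr[-1] = 5*5 = 25 → [1, 7, 9, 25]
reverse → [25, 9, 7, 1]
append arr[-1]+arr[0] = 1+25 = 26 → [25, 9, 7, 1, 26]
arr[3] = arr[0]-arr[2] = 25-7 = 18 → [25, 9, 7, 18, 26]
arr[-1]-arr[-2] = 26-18 = 8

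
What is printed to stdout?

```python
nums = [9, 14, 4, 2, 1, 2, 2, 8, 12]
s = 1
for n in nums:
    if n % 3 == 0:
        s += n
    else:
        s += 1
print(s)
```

n=9: %3==0, s = 1+9 = 10
n=14: not %3==0, s = 10+1 = 11
n=4: not %3==0, s = 11+1 = 12
n=2: not %3==0, s = 12+1 = 13
n=1: not %3==0, s = 13+1 = 14
n=2: not %3==0, s = 14+1 = 15
n=2: not %3==0, s = 15+1 = 16
n=8: not %3==0, s = 16+1 = 17
n=12: %3==0, s = 17+12 = 29

29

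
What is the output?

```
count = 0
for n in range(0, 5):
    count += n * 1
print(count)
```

10

n=0: count = 0+0*1 = 0
n=1: count = 0+1*1 = 1
n=2: count = 1+2*1 = 3
n=3: count = 3+3*1 = 6
n=4: count = 6+4*1 = 10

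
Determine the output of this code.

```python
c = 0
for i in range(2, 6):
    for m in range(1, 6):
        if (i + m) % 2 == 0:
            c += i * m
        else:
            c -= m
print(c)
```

78

i=2,m=1: odd sum, c = 0-1 = -1
i=2,m=2: even sum, c = (-1)+4 = 3
i=2,m=3: odd sum, c = 3-3 = 0
i=2,m=4: even sum, c = 0+8 = 8
i=2,m=5: odd sum, c = 8-5 = 3
i=3,m=1: even sum, c = 3+3 = 6
i=3,m=2: odd sum, c = 6-2 = 4
i=3,m=3: even sum, c = 4+9 = 13
i=3,m=4: odd sum, c = 13-4 = 9
i=3,m=5: even sum, c = 9+15 = 24
i=4,m=1: odd sum, c = 24-1 = 23
i=4,m=2: even sum, c = 23+8 = 31
i=4,m=3: odd sum, c = 31-3 = 28
i=4,m=4: even sum, c = 28+16 = 44
i=4,m=5: odd sum, c = 44-5 = 39
i=5,m=1: even sum, c = 39+5 = 44
i=5,m=2: odd sum, c = 44-2 = 42
i=5,m=3: even sum, c = 42+15 = 57
i=5,m=4: odd sum, c = 57-4 = 53
i=5,m=5: even sum, c = 53+25 = 78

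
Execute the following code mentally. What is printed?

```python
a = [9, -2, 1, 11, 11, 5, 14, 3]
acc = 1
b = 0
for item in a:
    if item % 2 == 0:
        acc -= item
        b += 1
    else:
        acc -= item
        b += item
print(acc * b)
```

item=9: not even, acc = 1-9 = -8; b=9
item=-2: even, acc = (-8)-(-2) = -6; b=10
item=1: not even, acc = (-6)-1 = -7; b=11
item=11: not even, acc = (-7)-11 = -18; b=22
item=11: not even, acc = (-18)-11 = -29; b=33
item=5: not even, acc = (-29)-5 = -34; b=38
item=14: even, acc = (-34)-14 = -48; b=39
item=3: not even, acc = (-48)-3 = -51; b=42
acc*b = (-51)*42 = -2142

-2142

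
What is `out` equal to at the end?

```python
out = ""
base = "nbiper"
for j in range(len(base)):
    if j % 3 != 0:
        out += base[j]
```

j=0: skip
j=1: add 'b' → 'b'
j=2: add 'i' → 'bi'
j=3: skip
j=4: add 'e' → 'bie'
j=5: add 'r' → 'bier'

'bier'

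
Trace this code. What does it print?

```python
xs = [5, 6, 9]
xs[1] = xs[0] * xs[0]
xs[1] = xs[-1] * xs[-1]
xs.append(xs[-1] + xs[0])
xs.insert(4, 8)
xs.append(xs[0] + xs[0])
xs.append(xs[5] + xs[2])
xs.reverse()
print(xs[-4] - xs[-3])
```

5

xs[1] = xs[0]*xs[0] = 5*5 = 25 → [5, 25, 9]
xs[1] = xs[-1]*xs[-1] = 9*9 = 81 → [5, 81, 9]
append xs[-1]+xs[0] = 9+5 = 14 → [5, 81, 9, 14]
insert 8 at 4 → [5, 81, 9, 14, 8]
append xs[0]+xs[0] = 5+5 = 10 → [5, 81, 9, 14, 8, 10]
append xs[5]+xs[2] = 10+9 = 19 → [5, 81, 9, 14, 8, 10, 19]
reverse → [19, 10, 8, 14, 9, 81, 5]
xs[-4]-xs[-3] = 14-9 = 5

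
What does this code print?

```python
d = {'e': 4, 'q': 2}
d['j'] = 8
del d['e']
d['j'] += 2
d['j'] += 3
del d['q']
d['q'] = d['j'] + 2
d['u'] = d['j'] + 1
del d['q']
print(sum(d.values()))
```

d['j'] = 8 → {'e': 4, 'q': 2, 'j': 8}
del 'e' → {'q': 2, 'j': 8}
d['j'] = 8+2 = 10 → {'q': 2, 'j': 10}
d['j'] = 10+3 = 13 → {'q': 2, 'j': 13}
del 'q' → {'j': 13}
d['q'] = d['j']+2 = 15 → {'j': 13, 'q': 15}
d['u'] = d['j']+1 = 14 → {'j': 13, 'q': 15, 'u': 14}
del 'q' → {'j': 13, 'u': 14}
sum of values = 27

27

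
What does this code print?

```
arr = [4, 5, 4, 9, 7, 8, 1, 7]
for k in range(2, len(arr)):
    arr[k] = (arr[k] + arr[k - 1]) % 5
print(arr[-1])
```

k=2: arr[2] = (4+5)%5 = 4 → [4, 5, 4, 9, 7, 8, 1, 7]
k=3: arr[3] = (9+4)%5 = 3 → [4, 5, 4, 3, 7, 8, 1, 7]
k=4: arr[4] = (7+3)%5 = 0 → [4, 5, 4, 3, 0, 8, 1, 7]
k=5: arr[5] = (8+0)%5 = 3 → [4, 5, 4, 3, 0, 3, 1, 7]
k=6: arr[6] = (1+3)%5 = 4 → [4, 5, 4, 3, 0, 3, 4, 7]
k=7: arr[7] = (7+4)%5 = 1 → [4, 5, 4, 3, 0, 3, 4, 1]

1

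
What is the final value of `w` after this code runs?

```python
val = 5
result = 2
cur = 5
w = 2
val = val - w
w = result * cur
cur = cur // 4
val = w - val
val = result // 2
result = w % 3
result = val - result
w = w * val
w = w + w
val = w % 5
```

20

val = 5-2 = 3
w = 2*5 = 10
cur = 5//4 = 1
val = 10-3 = 7
val = 2//2 = 1
result = 10%3 = 1
result = 1-1 = 0
w = 10*1 = 10
w = 10+10 = 20
val = 20%5 = 0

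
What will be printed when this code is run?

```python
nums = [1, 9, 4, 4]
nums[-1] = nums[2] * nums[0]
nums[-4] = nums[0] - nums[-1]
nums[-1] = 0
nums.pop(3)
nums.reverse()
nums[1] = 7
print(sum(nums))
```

8

nums[-1] = nums[2]*nums[0] = 4*1 = 4 → [1, 9, 4, 4]
nums[-4] = nums[0]-nums[-1] = 1-4 = -3 → [-3, 9, 4, 4]
nums[-1] = 0 → [-3, 9, 4, 0]
pop(3) removes 0 → [-3, 9, 4]
reverse → [4, 9, -3]
nums[1] = 7 → [4, 7, -3]
sum = 8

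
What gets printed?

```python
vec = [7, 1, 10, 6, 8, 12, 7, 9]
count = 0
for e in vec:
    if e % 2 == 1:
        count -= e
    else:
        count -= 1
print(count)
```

-28

e=7: odd, count = 0-7 = -7
e=1: odd, count = (-7)-1 = -8
e=10: not odd, count = (-8)-1 = -9
e=6: not odd, count = (-9)-1 = -10
e=8: not odd, count = (-10)-1 = -11
e=12: not odd, count = (-11)-1 = -12
e=7: odd, count = (-12)-7 = -19
e=9: odd, count = (-19)-9 = -28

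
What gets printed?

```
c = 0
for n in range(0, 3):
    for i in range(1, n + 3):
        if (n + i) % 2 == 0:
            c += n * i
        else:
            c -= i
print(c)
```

n=0,i=1: odd sum, c = 0-1 = -1
n=0,i=2: even sum, c = (-1)+0 = -1
n=1,i=1: even sum, c = (-1)+1 = 0
n=1,i=2: odd sum, c = 0-2 = -2
n=1,i=3: even sum, c = (-2)+3 = 1
n=2,i=1: odd sum, c = 1-1 = 0
n=2,i=2: even sum, c = 0+4 = 4
n=2,i=3: odd sum, c = 4-3 = 1
n=2,i=4: even sum, c = 1+8 = 9

9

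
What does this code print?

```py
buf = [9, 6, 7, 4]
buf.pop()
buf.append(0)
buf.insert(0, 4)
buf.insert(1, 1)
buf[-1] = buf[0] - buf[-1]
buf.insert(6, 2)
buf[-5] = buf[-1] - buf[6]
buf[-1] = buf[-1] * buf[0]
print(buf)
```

pop() removes 4 → [9, 6, 7]
append 0 → [9, 6, 7, 0]
insert 4 at 0 → [4, 9, 6, 7, 0]
insert 1 at 1 → [4, 1, 9, 6, 7, 0]
buf[-1] = buf[0]-buf[-1] = 4-0 = 4 → [4, 1, 9, 6, 7, 4]
insert 2 at 6 → [4, 1, 9, 6, 7, 4, 2]
buf[-5] = buf[-1]-buf[6] = 2-2 = 0 → [4, 1, 0, 6, 7, 4, 2]
buf[-1] = buf[-1]*buf[0] = 2*4 = 8 → [4, 1, 0, 6, 7, 4, 8]

[4, 1, 0, 6, 7, 4, 8]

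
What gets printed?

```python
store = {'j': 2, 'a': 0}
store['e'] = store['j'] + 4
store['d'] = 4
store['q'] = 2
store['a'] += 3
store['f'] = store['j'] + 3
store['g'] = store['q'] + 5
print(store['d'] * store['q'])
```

8

store['e'] = store['j']+4 = 6 → {'j': 2, 'a': 0, 'e': 6}
store['d'] = 4 → {'j': 2, 'a': 0, 'e': 6, 'd': 4}
store['q'] = 2 → {'j': 2, 'a': 0, 'e': 6, 'd': 4, 'q': 2}
store['a'] = 0+3 = 3 → {'j': 2, 'a': 3, 'e': 6, 'd': 4, 'q': 2}
store['f'] = store['j']+3 = 5 → {'j': 2, 'a': 3, 'e': 6, 'd': 4, 'q': 2, 'f': 5}
store['g'] = store['q']+5 = 7 → {'j': 2, 'a': 3, 'e': 6, 'd': 4, 'q': 2, 'f': 5, 'g': 7}
store['d']*store['q'] = 4*2 = 8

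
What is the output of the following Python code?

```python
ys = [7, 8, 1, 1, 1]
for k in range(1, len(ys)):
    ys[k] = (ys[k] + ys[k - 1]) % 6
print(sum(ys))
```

19

k=1: ys[1] = (8+7)%6 = 3 → [7, 3, 1, 1, 1]
k=2: ys[2] = (1+3)%6 = 4 → [7, 3, 4, 1, 1]
k=3: ys[3] = (1+4)%6 = 5 → [7, 3, 4, 5, 1]
k=4: ys[4] = (1+5)%6 = 0 → [7, 3, 4, 5, 0]
sum = 19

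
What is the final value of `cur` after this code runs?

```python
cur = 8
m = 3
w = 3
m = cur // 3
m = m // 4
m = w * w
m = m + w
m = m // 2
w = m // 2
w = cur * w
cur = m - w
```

m = 8//3 = 2
m = 2//4 = 0
m = 3*3 = 9
m = 9+3 = 12
m = 12//2 = 6
w = 6//2 = 3
w = 8*3 = 24
cur = 6-24 = -18

-18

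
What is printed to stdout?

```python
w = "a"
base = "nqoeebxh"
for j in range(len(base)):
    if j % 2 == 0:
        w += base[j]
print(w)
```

j=0: add 'n' → 'an'
j=1: skip
j=2: add 'o' → 'ano'
j=3: skip
j=4: add 'e' → 'anoe'
j=5: skip
j=6: add 'x' → 'anoex'
j=7: skip

anoex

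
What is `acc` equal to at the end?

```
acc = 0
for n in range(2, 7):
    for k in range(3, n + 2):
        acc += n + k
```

n=2,k=3: acc = 0+5 = 5
n=3,k=3: acc = 5+6 = 11
n=3,k=4: acc = 11+7 = 18
n=4,k=3: acc = 18+7 = 25
n=4,k=4: acc = 25+8 = 33
n=4,k=5: acc = 33+9 = 42
n=5,k=3: acc = 42+8 = 50
n=5,k=4: acc = 50+9 = 59
n=5,k=5: acc = 59+10 = 69
n=5,k=6: acc = 69+11 = 80
n=6,k=3: acc = 80+9 = 89
n=6,k=4: acc = 89+10 = 99
n=6,k=5: acc = 99+11 = 110
n=6,k=6: acc = 110+12 = 122
n=6,k=7: acc = 122+13 = 135

135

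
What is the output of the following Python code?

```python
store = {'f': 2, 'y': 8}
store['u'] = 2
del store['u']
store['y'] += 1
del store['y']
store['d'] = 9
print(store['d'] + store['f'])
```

store['u'] = 2 → {'f': 2, 'y': 8, 'u': 2}
del 'u' → {'f': 2, 'y': 8}
store['y'] = 8+1 = 9 → {'f': 2, 'y': 9}
del 'y' → {'f': 2}
store['d'] = 9 → {'f': 2, 'd': 9}
store['d']+store['f'] = 9+2 = 11

11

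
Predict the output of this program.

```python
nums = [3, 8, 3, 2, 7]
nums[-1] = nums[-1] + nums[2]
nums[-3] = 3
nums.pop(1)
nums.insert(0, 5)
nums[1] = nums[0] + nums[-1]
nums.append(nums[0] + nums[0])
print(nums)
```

[5, 15, 3, 2, 10, 10]

nums[-1] = nums[-1]+nums[2] = 7+3 = 10 → [3, 8, 3, 2, 10]
nums[-3] = 3 → [3, 8, 3, 2, 10]
pop(1) removes 8 → [3, 3, 2, 10]
insert 5 at 0 → [5, 3, 3, 2, 10]
nums[1] = nums[0]+nums[-1] = 5+10 = 15 → [5, 15, 3, 2, 10]
append nums[0]+nums[0] = 5+5 = 10 → [5, 15, 3, 2, 10, 10]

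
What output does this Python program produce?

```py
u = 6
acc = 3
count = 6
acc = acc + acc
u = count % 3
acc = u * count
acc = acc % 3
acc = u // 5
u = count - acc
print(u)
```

6

acc = 3+3 = 6
u = 6%3 = 0
acc = 0*6 = 0
acc = 0%3 = 0
acc = 0//5 = 0
u = 6-0 = 6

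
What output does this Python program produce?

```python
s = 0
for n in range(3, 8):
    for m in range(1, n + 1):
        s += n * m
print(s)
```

455

n=3,m=1: s = 0+3 = 3
n=3,m=2: s = 3+6 = 9
n=3,m=3: s = 9+9 = 18
n=4,m=1: s = 18+4 = 22
n=4,m=2: s = 22+8 = 30
n=4,m=3: s = 30+12 = 42
n=4,m=4: s = 42+16 = 58
n=5,m=1: s = 58+5 = 63
n=5,m=2: s = 63+10 = 73
n=5,m=3: s = 73+15 = 88
n=5,m=4: s = 88+20 = 108
n=5,m=5: s = 108+25 = 133
n=6,m=1: s = 133+6 = 139
n=6,m=2: s = 139+12 = 151
n=6,m=3: s = 151+18 = 169
n=6,m=4: s = 169+24 = 193
n=6,m=5: s = 193+30 = 223
n=6,m=6: s = 223+36 = 259
n=7,m=1: s = 259+7 = 266
n=7,m=2: s = 266+14 = 280
n=7,m=3: s = 280+21 = 301
n=7,m=4: s = 301+28 = 329
n=7,m=5: s = 329+35 = 364
n=7,m=6: s = 364+42 = 406
n=7,m=7: s = 406+49 = 455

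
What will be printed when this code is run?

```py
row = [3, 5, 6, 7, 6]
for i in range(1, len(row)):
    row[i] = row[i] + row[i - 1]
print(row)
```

i=1: row[1] = 5+3 = 8 → [3, 8, 6, 7, 6]
i=2: row[2] = 6+8 = 14 → [3, 8, 14, 7, 6]
i=3: row[3] = 7+14 = 21 → [3, 8, 14, 21, 6]
i=4: row[4] = 6+21 = 27 → [3, 8, 14, 21, 27]

[3, 8, 14, 21, 27]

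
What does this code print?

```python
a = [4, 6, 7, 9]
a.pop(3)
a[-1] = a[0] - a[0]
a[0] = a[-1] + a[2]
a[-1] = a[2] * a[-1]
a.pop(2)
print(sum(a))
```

6

pop(3) removes 9 → [4, 6, 7]
a[-1] = a[0]-a[0] = 4-4 = 0 → [4, 6, 0]
a[0] = a[-1]+a[2] = 0+0 = 0 → [0, 6, 0]
a[-1] = a[2]*a[-1] = 0*0 = 0 → [0, 6, 0]
pop(2) removes 0 → [0, 6]
sum = 6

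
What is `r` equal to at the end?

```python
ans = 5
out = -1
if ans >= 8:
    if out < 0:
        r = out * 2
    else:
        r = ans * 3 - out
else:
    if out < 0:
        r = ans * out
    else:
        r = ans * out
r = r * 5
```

-25

ans=5, out=-1
ans >= 8 is False; out < 0 is True
→ r = ans * out = -5
r = (-5)*5 = -25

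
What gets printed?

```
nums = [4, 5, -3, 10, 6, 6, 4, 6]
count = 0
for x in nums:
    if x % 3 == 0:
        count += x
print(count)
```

x=4: not %3==0
x=5: not %3==0
x=-3: %3==0, count = 0+(-3) = -3
x=10: not %3==0
x=6: %3==0, count = (-3)+6 = 3
x=6: %3==0, count = 3+6 = 9
x=4: not %3==0
x=6: %3==0, count = 9+6 = 15

15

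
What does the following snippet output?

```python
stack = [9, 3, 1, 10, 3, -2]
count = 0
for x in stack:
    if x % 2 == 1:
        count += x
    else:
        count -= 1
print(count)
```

14

x=9: odd, count = 0+9 = 9
x=3: odd, count = 9+3 = 12
x=1: odd, count = 12+1 = 13
x=10: not odd, count = 13-1 = 12
x=3: odd, count = 12+3 = 15
x=-2: not odd, count = 15-1 = 14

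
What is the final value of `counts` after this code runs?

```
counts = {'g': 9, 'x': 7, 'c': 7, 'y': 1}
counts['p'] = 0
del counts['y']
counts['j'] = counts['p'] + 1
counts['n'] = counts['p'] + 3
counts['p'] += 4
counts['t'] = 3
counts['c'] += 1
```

{'g': 9, 'x': 7, 'c': 8, 'p': 4, 'j': 1, 'n': 3, 't': 3}

counts['p'] = 0 → {'g': 9, 'x': 7, 'c': 7, 'y': 1, 'p': 0}
del 'y' → {'g': 9, 'x': 7, 'c': 7, 'p': 0}
counts['j'] = counts['p']+1 = 1 → {'g': 9, 'x': 7, 'c': 7, 'p': 0, 'j': 1}
counts['n'] = counts['p']+3 = 3 → {'g': 9, 'x': 7, 'c': 7, 'p': 0, 'j': 1, 'n': 3}
counts['p'] = 0+4 = 4 → {'g': 9, 'x': 7, 'c': 7, 'p': 4, 'j': 1, 'n': 3}
counts['t'] = 3 → {'g': 9, 'x': 7, 'c': 7, 'p': 4, 'j': 1, 'n': 3, 't': 3}
counts['c'] = 7+1 = 8 → {'g': 9, 'x': 7, 'c': 8, 'p': 4, 'j': 1, 'n': 3, 't': 3}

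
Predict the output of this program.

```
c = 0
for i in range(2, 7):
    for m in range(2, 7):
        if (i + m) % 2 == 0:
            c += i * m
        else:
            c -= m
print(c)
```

i=2,m=2: even sum, c = 0+4 = 4
i=2,m=3: odd sum, c = 4-3 = 1
i=2,m=4: even sum, c = 1+8 = 9
i=2,m=5: odd sum, c = 9-5 = 4
i=2,m=6: even sum, c = 4+12 = 16
i=3,m=2: odd sum, c = 16-2 = 14
i=3,m=3: even sum, c = 14+9 = 23
i=3,m=4: odd sum, c = 23-4 = 19
i=3,m=5: even sum, c = 19+15 = 34
i=3,m=6: odd sum, c = 34-6 = 28
i=4,m=2: even sum, c = 28+8 = 36
i=4,m=3: odd sum, c = 36-3 = 33
i=4,m=4: even sum, c = 33+16 = 49
i=4,m=5: odd sum, c = 49-5 = 44
i=4,m=6: even sum, c = 44+24 = 68
i=5,m=2: odd sum, c = 68-2 = 66
i=5,m=3: even sum, c = 66+15 = 81
i=5,m=4: odd sum, c = 81-4 = 77
i=5,m=5: even sum, c = 77+25 = 102
i=5,m=6: odd sum, c = 102-6 = 96
i=6,m=2: even sum, c = 96+12 = 108
i=6,m=3: odd sum, c = 108-3 = 105
i=6,m=4: even sum, c = 105+24 = 129
i=6,m=5: odd sum, c = 129-5 = 124
i=6,m=6: even sum, c = 124+36 = 160

160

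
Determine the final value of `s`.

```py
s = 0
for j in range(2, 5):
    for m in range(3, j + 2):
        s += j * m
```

75

j=2,m=3: s = 0+6 = 6
j=3,m=3: s = 6+9 = 15
j=3,m=4: s = 15+12 = 27
j=4,m=3: s = 27+12 = 39
j=4,m=4: s = 39+16 = 55
j=4,m=5: s = 55+20 = 75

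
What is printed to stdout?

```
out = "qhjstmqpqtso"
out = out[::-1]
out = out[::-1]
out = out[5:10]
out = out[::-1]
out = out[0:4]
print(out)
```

reverse → 'ostqpqmtsjhq'
reverse → 'qhjstmqpqtso'
slice [5:10] → 'mqpqt'
reverse → 'tqpqm'
slice [0:4] → 'tqpq'

tqpq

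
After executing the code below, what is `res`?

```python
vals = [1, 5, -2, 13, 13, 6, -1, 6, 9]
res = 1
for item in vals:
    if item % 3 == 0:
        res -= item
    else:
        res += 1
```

item=1: not %3==0, res = 1+1 = 2
item=5: not %3==0, res = 2+1 = 3
item=-2: not %3==0, res = 3+1 = 4
item=13: not %3==0, res = 4+1 = 5
item=13: not %3==0, res = 5+1 = 6
item=6: %3==0, res = 6-6 = 0
item=-1: not %3==0, res = 0+1 = 1
item=6: %3==0, res = 1-6 = -5
item=9: %3==0, res = (-5)-9 = -14

-14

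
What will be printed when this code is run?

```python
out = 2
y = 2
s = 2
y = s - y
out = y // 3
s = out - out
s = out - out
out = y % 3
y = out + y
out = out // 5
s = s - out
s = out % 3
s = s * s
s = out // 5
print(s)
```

0

y = 2-2 = 0
out = 0//3 = 0
s = 0-0 = 0
s = 0-0 = 0
out = 0%3 = 0
y = 0+0 = 0
out = 0//5 = 0
s = 0-0 = 0
s = 0%3 = 0
s = 0*0 = 0
s = 0//5 = 0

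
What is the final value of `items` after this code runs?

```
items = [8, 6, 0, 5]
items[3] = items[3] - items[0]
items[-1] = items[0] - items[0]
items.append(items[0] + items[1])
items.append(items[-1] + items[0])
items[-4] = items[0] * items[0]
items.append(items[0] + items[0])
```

items[3] = items[3]-items[0] = 5-8 = -3 → [8, 6, 0, -3]
items[-1] = items[0]-items[0] = 8-8 = 0 → [8, 6, 0, 0]
append items[0]+items[1] = 8+6 = 14 → [8, 6, 0, 0, 14]
append items[-1]+items[0] = 14+8 = 22 → [8, 6, 0, 0, 14, 22]
items[-4] = items[0]*items[0] = 8*8 = 64 → [8, 6, 64, 0, 14, 22]
append items[0]+items[0] = 8+8 = 16 → [8, 6, 64, 0, 14, 22, 16]

[8, 6, 64, 0, 14, 22, 16]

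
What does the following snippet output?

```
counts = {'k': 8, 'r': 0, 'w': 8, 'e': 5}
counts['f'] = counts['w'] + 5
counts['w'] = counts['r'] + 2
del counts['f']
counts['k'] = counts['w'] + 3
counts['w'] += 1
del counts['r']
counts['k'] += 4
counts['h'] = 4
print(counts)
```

counts['f'] = counts['w']+5 = 13 → {'k': 8, 'r': 0, 'w': 8, 'e': 5, 'f': 13}
counts['w'] = counts['r']+2 = 2 → {'k': 8, 'r': 0, 'w': 2, 'e': 5, 'f': 13}
del 'f' → {'k': 8, 'r': 0, 'w': 2, 'e': 5}
counts['k'] = counts['w']+3 = 5 → {'k': 5, 'r': 0, 'w': 2, 'e': 5}
counts['w'] = 2+1 = 3 → {'k': 5, 'r': 0, 'w': 3, 'e': 5}
del 'r' → {'k': 5, 'w': 3, 'e': 5}
counts['k'] = 5+4 = 9 → {'k': 9, 'w': 3, 'e': 5}
counts['h'] = 4 → {'k': 9, 'w': 3, 'e': 5, 'h': 4}

{'k': 9, 'w': 3, 'e': 5, 'h': 4}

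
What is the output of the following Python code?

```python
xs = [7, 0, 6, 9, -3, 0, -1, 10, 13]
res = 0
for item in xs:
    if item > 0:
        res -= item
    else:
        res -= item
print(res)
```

-41

item=7: >0, res = 0-7 = -7
item=0: not >0, res = (-7)-0 = -7
item=6: >0, res = (-7)-6 = -13
item=9: >0, res = (-13)-9 = -22
item=-3: not >0, res = (-22)-(-3) = -19
item=0: not >0, res = (-19)-0 = -19
item=-1: not >0, res = (-19)-(-1) = -18
item=10: >0, res = (-18)-10 = -28
item=13: >0, res = (-28)-13 = -41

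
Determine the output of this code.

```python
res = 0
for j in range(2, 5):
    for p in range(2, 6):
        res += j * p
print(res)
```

j=2,p=2: res = 0+4 = 4
j=2,p=3: res = 4+6 = 10
j=2,p=4: res = 10+8 = 18
j=2,p=5: res = 18+10 = 28
j=3,p=2: res = 28+6 = 34
j=3,p=3: res = 34+9 = 43
j=3,p=4: res = 43+12 = 55
j=3,p=5: res = 55+15 = 70
j=4,p=2: res = 70+8 = 78
j=4,p=3: res = 78+12 = 90
j=4,p=4: res = 90+16 = 106
j=4,p=5: res = 106+20 = 126

126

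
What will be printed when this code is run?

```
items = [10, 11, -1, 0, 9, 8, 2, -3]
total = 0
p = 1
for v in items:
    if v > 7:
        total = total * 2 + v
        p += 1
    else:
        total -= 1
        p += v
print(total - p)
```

v=10: >7, total = 0*2+10 = 10; p=2
v=11: >7, total = 10*2+11 = 31; p=3
v=-1: not >7, total = 31-1 = 30; p=2
v=0: not >7, total = 30-1 = 29; p=2
v=9: >7, total = 29*2+9 = 67; p=3
v=8: >7, total = 67*2+8 = 142; p=4
v=2: not >7, total = 142-1 = 141; p=6
v=-3: not >7, total = 141-1 = 140; p=3
total-p = 140-3 = 137

137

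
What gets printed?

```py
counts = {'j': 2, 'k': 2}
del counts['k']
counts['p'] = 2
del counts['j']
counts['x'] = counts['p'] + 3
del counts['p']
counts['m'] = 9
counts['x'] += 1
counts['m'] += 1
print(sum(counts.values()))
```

del 'k' → {'j': 2}
counts['p'] = 2 → {'j': 2, 'p': 2}
del 'j' → {'p': 2}
counts['x'] = counts['p']+3 = 5 → {'p': 2, 'x': 5}
del 'p' → {'x': 5}
counts['m'] = 9 → {'x': 5, 'm': 9}
counts['x'] = 5+1 = 6 → {'x': 6, 'm': 9}
counts['m'] = 9+1 = 10 → {'x': 6, 'm': 10}
sum of values = 16

16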